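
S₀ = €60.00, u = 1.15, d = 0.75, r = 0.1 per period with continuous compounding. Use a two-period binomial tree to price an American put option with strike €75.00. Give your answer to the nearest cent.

Risk-neutral probability p = (e^0.1 − 0.75)/(1.15 − 0.75) = 0.3552/0.4000 = 0.8879
Terminal stock prices: S_uu = 79.35, S_ud = 51.75, S_dd = 33.75
Terminal payoffs (K − S): max(-4.35, 0) = 0, max(23.25, 0) = 23.25, max(41.25, 0) = 41.25
Node u (S = 69): continuation = e^(−0.1)·[0.8879·0.0000 + 0.1121·23.2500] = 2.3577; exercise value = 6.0000 > continuation, so V_u = 6.0000 (exercise)
Node d (S = 45): continuation = e^(−0.1)·[0.8879·23.2500 + 0.1121·41.2500] = 22.8628; exercise value = 30.0000 > continuation, so V_d = 30.0000 (exercise)
Node 0 (S = 60): continuation = e^(−0.1)·[0.8879·6.0000 + 0.1121·30.0000] = 7.8628; exercise value = 15.0000 > continuation, so V_0 = 15.0000 (exercise)

€15.00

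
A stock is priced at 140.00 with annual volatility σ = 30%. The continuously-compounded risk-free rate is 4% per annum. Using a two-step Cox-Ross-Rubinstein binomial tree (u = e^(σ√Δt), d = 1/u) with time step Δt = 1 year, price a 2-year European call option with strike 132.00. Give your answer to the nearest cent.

31.26

CRR parameters: u = e^(σ√Δt) = e^(0.3·√1) = 1.3499, d = 1/u = 0.7408
Per-period rate: rΔt = 0.04·1 = 0.04, so R = e^0.04 = 1.0408
Risk-neutral probability p = (e^0.04 − 0.7408)/(1.3499 − 0.7408) = 0.3000/0.6090 = 0.4926
Terminal stock prices: S_uu = 255.1, S_ud = 140, S_dd = 76.83
Terminal payoffs (S − K): max(123.1, 0) = 123.1, max(8, 0) = 8, max(-55.17, 0) = 0
Node u (S = 189): V_u = e^(−0.04)·[0.4926·123.0966 + 0.5074·8.0000] = 62.1560
Node d (S = 103.7): V_d = e^(−0.04)·[0.4926·8.0000 + 0.5074·0.0000] = 3.7860
Node 0 (S = 140): V_0 = e^(−0.04)·[0.4926·62.1560 + 0.5074·3.7860] = 31.2613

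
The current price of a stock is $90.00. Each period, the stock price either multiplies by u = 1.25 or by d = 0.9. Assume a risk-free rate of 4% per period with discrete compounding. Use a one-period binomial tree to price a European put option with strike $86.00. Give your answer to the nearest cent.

Risk-neutral probability p = (1 + 0.04 − 0.9)/(1.25 − 0.9) = 0.1400/0.3500 = 0.4000
Terminal stock prices: S_u = 112.5, S_d = 81
Terminal payoffs (K − S): max(-26.5, 0) = 0, max(5, 0) = 5
Node 0 (S = 90): V_0 = 1/1.04·[0.4000·0.0000 + 0.6000·5.0000] = 2.8846

$2.88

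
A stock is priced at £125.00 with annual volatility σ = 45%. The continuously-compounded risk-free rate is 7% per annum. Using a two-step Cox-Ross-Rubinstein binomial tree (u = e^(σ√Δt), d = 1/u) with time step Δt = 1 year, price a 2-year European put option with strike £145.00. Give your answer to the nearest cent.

£31.89

CRR parameters: u = e^(σ√Δt) = e^(0.45·√1) = 1.5683, d = 1/u = 0.6376
Per-period rate: rΔt = 0.07·1 = 0.07, so R = e^0.07 = 1.0725
Risk-neutral probability p = (e^0.07 − 0.6376)/(1.5683 − 0.6376) = 0.4349/0.9307 = 0.4673
Terminal stock prices: S_uu = 307.5, S_ud = 125, S_dd = 50.82
Terminal payoffs (K − S): max(-162.5, 0) = 0, max(20, 0) = 20, max(94.18, 0) = 94.18
Node u (S = 196): V_u = e^(−0.07)·[0.4673·0.0000 + 0.5327·20.0000] = 9.9343
Node d (S = 79.7): V_d = e^(−0.07)·[0.4673·20.0000 + 0.5327·94.1788] = 55.4936
Node 0 (S = 125): V_0 = e^(−0.07)·[0.4673·9.9343 + 0.5327·55.4936] = 31.8927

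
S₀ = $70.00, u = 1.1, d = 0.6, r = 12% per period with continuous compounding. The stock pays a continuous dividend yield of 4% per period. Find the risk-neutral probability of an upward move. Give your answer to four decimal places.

Per-period risk-free factor R = e^0.12 = 1.1275; dividend-adjusted growth = e^(0.12−0.04) = 1.0833.
Risk-neutral probability p = (1.0833 − 0.6)/(1.1 − 0.6) = 0.4833/0.5000 = 0.9666

p = 0.9666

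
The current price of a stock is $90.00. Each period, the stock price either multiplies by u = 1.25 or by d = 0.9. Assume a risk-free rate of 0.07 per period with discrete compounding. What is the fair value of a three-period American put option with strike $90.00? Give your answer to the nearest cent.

Risk-neutral probability p = (1 + 0.07 − 0.9)/(1.25 − 0.9) = 0.1700/0.3500 = 0.4857
Terminal stock prices: S_uuu = 175.8, S_uud = 126.6, S_udd = 91.12, S_ddd = 65.61
Terminal payoffs (K − S): max(-85.78, 0) = 0, max(-36.56, 0) = 0, max(-1.125, 0) = 0, max(24.39, 0) = 24.39
Node uu (S = 140.6): continuation = 1/1.07·[0.4857·0.0000 + 0.5143·0.0000] = 0.0000; exercise value = 0.0000 ≤ continuation, so V_uu = 0.0000
Node ud (S = 101.2): continuation = 1/1.07·[0.4857·0.0000 + 0.5143·0.0000] = 0.0000; exercise value = 0.0000 ≤ continuation, so V_ud = 0.0000
Node dd (S = 72.9): continuation = 1/1.07·[0.4857·0.0000 + 0.5143·24.3900] = 11.7228; exercise value = 17.1000 > continuation, so V_dd = 17.1000 (exercise)
Node u (S = 112.5): continuation = 1/1.07·[0.4857·0.0000 + 0.5143·0.0000] = 0.0000; exercise value = 0.0000 ≤ continuation, so V_u = 0.0000
Node d (S = 81): continuation = 1/1.07·[0.4857·0.0000 + 0.5143·17.1000] = 8.2190; exercise value = 9.0000 > continuation, so V_d = 9.0000 (exercise)
Node 0 (S = 90): continuation = 1/1.07·[0.4857·0.0000 + 0.5143·9.0000] = 4.3258; exercise value = 0.0000 ≤ continuation, so V_0 = 4.3258

$4.33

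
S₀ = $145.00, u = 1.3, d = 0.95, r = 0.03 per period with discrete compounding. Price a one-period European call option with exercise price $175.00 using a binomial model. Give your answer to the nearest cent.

Risk-neutral probability p = (1 + 0.03 − 0.95)/(1.3 − 0.95) = 0.0800/0.3500 = 0.2286
Terminal stock prices: S_u = 188.5, S_d = 137.8
Terminal payoffs (S − K): max(13.5, 0) = 13.5, max(-37.25, 0) = 0
Node 0 (S = 145): V_0 = 1/1.03·[0.2286·13.5000 + 0.7714·0.0000] = 2.9958

$3.00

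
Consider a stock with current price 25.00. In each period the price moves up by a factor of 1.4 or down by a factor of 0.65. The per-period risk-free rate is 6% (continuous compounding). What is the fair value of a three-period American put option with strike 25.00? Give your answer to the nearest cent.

Risk-neutral probability p = (e^0.06 − 0.65)/(1.4 − 0.65) = 0.4118/0.7500 = 0.5491
Terminal stock prices: S_uuu = 68.6, S_uud = 31.85, S_udd = 14.79, S_ddd = 6.866
Terminal payoffs (K − S): max(-43.6, 0) = 0, max(-6.85, 0) = 0, max(10.21, 0) = 10.21, max(18.13, 0) = 18.13
Node uu (S = 49): continuation = e^(−0.06)·[0.5491·0.0000 + 0.4509·0.0000] = 0.0000; exercise value = 0.0000 ≤ continuation, so V_uu = 0.0000
Node ud (S = 22.75): continuation = e^(−0.06)·[0.5491·0.0000 + 0.4509·10.2125] = 4.3365; exercise value = 2.2500 ≤ continuation, so V_ud = 4.3365
Node dd (S = 10.56): continuation = e^(−0.06)·[0.5491·10.2125 + 0.4509·18.1344] = 12.9816; exercise value = 14.4375 > continuation, so V_dd = 14.4375 (exercise)
Node u (S = 35): continuation = e^(−0.06)·[0.5491·0.0000 + 0.4509·4.3365] = 1.8414; exercise value = 0.0000 ≤ continuation, so V_u = 1.8414
Node d (S = 16.25): continuation = e^(−0.06)·[0.5491·4.3365 + 0.4509·14.4375] = 8.3731; exercise value = 8.7500 > continuation, so V_d = 8.7500 (exercise)
Node 0 (S = 25): continuation = e^(−0.06)·[0.5491·1.8414 + 0.4509·8.7500] = 4.6677; exercise value = 0.0000 ≤ continuation, so V_0 = 4.6677

4.67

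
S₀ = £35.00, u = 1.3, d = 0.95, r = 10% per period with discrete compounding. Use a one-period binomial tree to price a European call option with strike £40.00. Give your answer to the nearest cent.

£2.14

Risk-neutral probability p = (1 + 0.1 − 0.95)/(1.3 − 0.95) = 0.1500/0.3500 = 0.4286
Terminal stock prices: S_u = 45.5, S_d = 33.25
Terminal payoffs (S − K): max(5.5, 0) = 5.5, max(-6.75, 0) = 0
Node 0 (S = 35): V_0 = 1/1.1·[0.4286·5.5000 + 0.5714·0.0000] = 2.1429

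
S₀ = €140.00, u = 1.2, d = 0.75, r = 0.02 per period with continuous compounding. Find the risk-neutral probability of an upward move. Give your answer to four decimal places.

p = 0.6004

Risk-neutral probability p = (e^0.02 − 0.75)/(1.2 − 0.75) = 0.2702/0.4500 = 0.6004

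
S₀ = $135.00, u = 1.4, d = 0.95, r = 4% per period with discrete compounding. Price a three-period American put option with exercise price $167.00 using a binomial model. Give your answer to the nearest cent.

$32.00

Risk-neutral probability p = (1 + 0.04 − 0.95)/(1.4 − 0.95) = 0.0900/0.4500 = 0.2000
Terminal stock prices: S_uuu = 370.4, S_uud = 251.4, S_udd = 170.6, S_ddd = 115.7
Terminal payoffs (K − S): max(-203.4, 0) = 0, max(-84.37, 0) = 0, max(-3.572, 0) = 0, max(51.25, 0) = 51.25
Node uu (S = 264.6): continuation = 1/1.04·[0.2000·0.0000 + 0.8000·0.0000] = 0.0000; exercise value = 0.0000 ≤ continuation, so V_uu = 0.0000
Node ud (S = 179.5): continuation = 1/1.04·[0.2000·0.0000 + 0.8000·0.0000] = 0.0000; exercise value = 0.0000 ≤ continuation, so V_ud = 0.0000
Node dd (S = 121.8): continuation = 1/1.04·[0.2000·0.0000 + 0.8000·51.2544] = 39.4264; exercise value = 45.1625 > continuation, so V_dd = 45.1625 (exercise)
Node u (S = 189): continuation = 1/1.04·[0.2000·0.0000 + 0.8000·0.0000] = 0.0000; exercise value = 0.0000 ≤ continuation, so V_u = 0.0000
Node d (S = 128.2): continuation = 1/1.04·[0.2000·0.0000 + 0.8000·45.1625] = 34.7404; exercise value = 38.7500 > continuation, so V_d = 38.7500 (exercise)
Node 0 (S = 135): continuation = 1/1.04·[0.2000·0.0000 + 0.8000·38.7500] = 29.8077; exercise value = 32.0000 > continuation, so V_0 = 32.0000 (exercise)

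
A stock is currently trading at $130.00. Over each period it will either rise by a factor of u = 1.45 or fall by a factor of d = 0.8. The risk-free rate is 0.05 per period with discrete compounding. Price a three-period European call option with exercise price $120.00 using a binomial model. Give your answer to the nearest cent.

Risk-neutral probability p = (1 + 0.05 − 0.8)/(1.45 − 0.8) = 0.2500/0.6500 = 0.3846
Terminal stock prices: S_uuu = 396.3, S_uud = 218.7, S_udd = 120.6, S_ddd = 66.56
Terminal payoffs (S − K): max(276.3, 0) = 276.3, max(98.66, 0) = 98.66, max(0.64, 0) = 0.64, max(-53.44, 0) = 0
Node uu (S = 273.3): V_uu = 1/1.05·[0.3846·276.3212 + 0.6154·98.6600] = 159.0393
Node ud (S = 150.8): V_ud = 1/1.05·[0.3846·98.6600 + 0.6154·0.6400] = 36.5143
Node dd (S = 83.2): V_dd = 1/1.05·[0.3846·0.6400 + 0.6154·0.0000] = 0.2344
Node u (S = 188.5): V_u = 1/1.05·[0.3846·159.0393 + 0.6154·36.5143] = 79.6565
Node d (S = 104): V_d = 1/1.05·[0.3846·36.5143 + 0.6154·0.2344] = 13.5126
Node 0 (S = 130): V_0 = 1/1.05·[0.3846·79.6565 + 0.6154·13.5126] = 37.0977

$37.10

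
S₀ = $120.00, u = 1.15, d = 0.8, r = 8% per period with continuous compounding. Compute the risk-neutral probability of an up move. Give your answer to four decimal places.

p = 0.8094

Risk-neutral probability p = (e^0.08 − 0.8)/(1.15 − 0.8) = 0.2833/0.3500 = 0.8094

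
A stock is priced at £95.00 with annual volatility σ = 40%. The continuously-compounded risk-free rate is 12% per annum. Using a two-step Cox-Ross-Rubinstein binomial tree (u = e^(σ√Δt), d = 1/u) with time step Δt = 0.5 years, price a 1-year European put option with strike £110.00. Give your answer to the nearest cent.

£17.24

CRR parameters: u = e^(σ√Δt) = e^(0.4·√0.5) = 1.3269, d = 1/u = 0.7536
Per-period rate: rΔt = 0.12·0.5 = 0.06, so R = e^0.06 = 1.0618
Risk-neutral probability p = (e^0.06 − 0.7536)/(1.3269 − 0.7536) = 0.3082/0.5733 = 0.5376
Terminal stock prices: S_uu = 167.3, S_ud = 95, S_dd = 53.96
Terminal payoffs (K − S): max(-57.26, 0) = 0, max(15, 0) = 15, max(56.04, 0) = 56.04
Node u (S = 126.1): V_u = e^(−0.06)·[0.5376·0.0000 + 0.4624·15.0000] = 6.5317
Node d (S = 71.6): V_d = e^(−0.06)·[0.5376·15.0000 + 0.4624·56.0428] = 31.9985
Node 0 (S = 95): V_0 = e^(−0.06)·[0.5376·6.5317 + 0.4624·31.9985] = 17.2408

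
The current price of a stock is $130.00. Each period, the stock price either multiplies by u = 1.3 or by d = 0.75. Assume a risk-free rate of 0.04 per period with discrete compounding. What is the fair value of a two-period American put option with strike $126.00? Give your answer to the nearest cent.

$12.95

Risk-neutral probability p = (1 + 0.04 − 0.75)/(1.3 − 0.75) = 0.2900/0.5500 = 0.5273
Terminal stock prices: S_uu = 219.7, S_ud = 126.8, S_dd = 73.12
Terminal payoffs (K − S): max(-93.7, 0) = 0, max(-0.75, 0) = 0, max(52.88, 0) = 52.88
Node u (S = 169): continuation = 1/1.04·[0.5273·0.0000 + 0.4727·0.0000] = 0.0000; exercise value = 0.0000 ≤ continuation, so V_u = 0.0000
Node d (S = 97.5): continuation = 1/1.04·[0.5273·0.0000 + 0.4727·52.8750] = 24.0341; exercise value = 28.5000 > continuation, so V_d = 28.5000 (exercise)
Node 0 (S = 130): continuation = 1/1.04·[0.5273·0.0000 + 0.4727·28.5000] = 12.9545; exercise value = 0.0000 ≤ continuation, so V_0 = 12.9545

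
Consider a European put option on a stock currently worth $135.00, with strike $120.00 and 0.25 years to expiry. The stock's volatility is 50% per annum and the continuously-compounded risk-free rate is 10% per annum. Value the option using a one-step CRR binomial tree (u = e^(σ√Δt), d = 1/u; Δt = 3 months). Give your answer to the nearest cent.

CRR parameters: u = e^(σ√Δt) = e^(0.5·√0.25) = 1.2840, d = 1/u = 0.7788
Per-period rate: rΔt = 0.1·0.25 = 0.025, so R = e^0.025 = 1.0253
Risk-neutral probability p = (e^0.025 − 0.7788)/(1.2840 − 0.7788) = 0.2465/0.5052 = 0.4879
Terminal stock prices: S_u = 173.3, S_d = 105.1
Terminal payoffs (K − S): max(-53.34, 0) = 0, max(14.86, 0) = 14.86
Node 0 (S = 135): V_0 = e^(−0.025)·[0.4879·0.0000 + 0.5121·14.8619] = 7.4224

$7.42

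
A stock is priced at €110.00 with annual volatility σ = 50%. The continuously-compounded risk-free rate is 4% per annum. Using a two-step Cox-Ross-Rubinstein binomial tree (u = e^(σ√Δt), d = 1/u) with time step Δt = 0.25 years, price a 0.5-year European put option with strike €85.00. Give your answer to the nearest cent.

€5.27

CRR parameters: u = e^(σ√Δt) = e^(0.5·√0.25) = 1.2840, d = 1/u = 0.7788
Per-period rate: rΔt = 0.04·0.25 = 0.01, so R = e^0.01 = 1.0101
Risk-neutral probability p = (e^0.01 − 0.7788)/(1.2840 − 0.7788) = 0.2312/0.5052 = 0.4577
Terminal stock prices: S_uu = 181.4, S_ud = 110, S_dd = 66.72
Terminal payoffs (K − S): max(-96.36, 0) = 0, max(-25, 0) = 0, max(18.28, 0) = 18.28
Node u (S = 141.2): V_u = e^(−0.01)·[0.4577·0.0000 + 0.5423·0.0000] = 0.0000
Node d (S = 85.67): V_d = e^(−0.01)·[0.4577·0.0000 + 0.5423·18.2816] = 9.8152
Node 0 (S = 110): V_0 = e^(−0.01)·[0.4577·0.0000 + 0.5423·9.8152] = 5.2697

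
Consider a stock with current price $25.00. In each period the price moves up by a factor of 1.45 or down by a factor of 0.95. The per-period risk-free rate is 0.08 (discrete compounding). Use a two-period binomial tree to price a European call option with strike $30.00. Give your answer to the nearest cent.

$2.77

Risk-neutral probability p = (1 + 0.08 − 0.95)/(1.45 − 0.95) = 0.1300/0.5000 = 0.2600
Terminal stock prices: S_uu = 52.56, S_ud = 34.44, S_dd = 22.56
Terminal payoffs (S − K): max(22.56, 0) = 22.56, max(4.438, 0) = 4.438, max(-7.438, 0) = 0
Node u (S = 36.25): V_u = 1/1.08·[0.2600·22.5625 + 0.7400·4.4375] = 8.4722
Node d (S = 23.75): V_d = 1/1.08·[0.2600·4.4375 + 0.7400·0.0000] = 1.0683
Node 0 (S = 25): V_0 = 1/1.08·[0.2600·8.4722 + 0.7400·1.0683] = 2.7716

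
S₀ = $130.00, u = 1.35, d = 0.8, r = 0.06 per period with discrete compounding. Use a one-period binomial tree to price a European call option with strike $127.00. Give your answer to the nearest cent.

$21.63

Risk-neutral probability p = (1 + 0.06 − 0.8)/(1.35 − 0.8) = 0.2600/0.5500 = 0.4727
Terminal stock prices: S_u = 175.5, S_d = 104
Terminal payoffs (S − K): max(48.5, 0) = 48.5, max(-23, 0) = 0
Node 0 (S = 130): V_0 = 1/1.06·[0.4727·48.5000 + 0.5273·0.0000] = 21.6295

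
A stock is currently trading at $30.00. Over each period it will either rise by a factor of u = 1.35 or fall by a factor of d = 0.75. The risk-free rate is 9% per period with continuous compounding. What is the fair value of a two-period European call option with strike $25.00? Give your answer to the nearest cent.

Risk-neutral probability p = (e^0.09 − 0.75)/(1.35 − 0.75) = 0.3442/0.6000 = 0.5736
Terminal stock prices: S_uu = 54.68, S_ud = 30.38, S_dd = 16.88
Terminal payoffs (S − K): max(29.68, 0) = 29.68, max(5.375, 0) = 5.375, max(-8.125, 0) = 0
Node u (S = 40.5): V_u = e^(−0.09)·[0.5736·29.6750 + 0.4264·5.3750] = 17.6517
Node d (S = 22.5): V_d = e^(−0.09)·[0.5736·5.3750 + 0.4264·0.0000] = 2.8179
Node 0 (S = 30): V_0 = e^(−0.09)·[0.5736·17.6517 + 0.4264·2.8179] = 10.3520

$10.35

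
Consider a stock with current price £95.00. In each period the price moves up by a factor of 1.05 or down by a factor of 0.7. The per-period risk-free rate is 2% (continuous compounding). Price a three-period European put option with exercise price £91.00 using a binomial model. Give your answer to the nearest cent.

Risk-neutral probability p = (e^0.02 − 0.7)/(1.05 − 0.7) = 0.3202/0.3500 = 0.9149
Terminal stock prices: S_uuu = 110, S_uud = 73.32, S_udd = 48.88, S_ddd = 32.58
Terminal payoffs (K − S): max(-18.97, 0) = 0, max(17.68, 0) = 17.68, max(42.12, 0) = 42.12, max(58.42, 0) = 58.42
Node uu (S = 104.7): V_uu = e^(−0.02)·[0.9149·0.0000 + 0.0851·17.6838] = 1.4758
Node ud (S = 69.82): V_ud = e^(−0.02)·[0.9149·17.6838 + 0.0851·42.1225] = 19.3731
Node dd (S = 46.55): V_dd = e^(−0.02)·[0.9149·42.1225 + 0.0851·58.4150] = 42.6481
Node u (S = 99.75): V_u = e^(−0.02)·[0.9149·1.4758 + 0.0851·19.3731] = 2.9401
Node d (S = 66.5): V_d = e^(−0.02)·[0.9149·19.3731 + 0.0851·42.6481] = 20.9318
Node 0 (S = 95): V_0 = e^(−0.02)·[0.9149·2.9401 + 0.0851·20.9318] = 4.3834

£4.38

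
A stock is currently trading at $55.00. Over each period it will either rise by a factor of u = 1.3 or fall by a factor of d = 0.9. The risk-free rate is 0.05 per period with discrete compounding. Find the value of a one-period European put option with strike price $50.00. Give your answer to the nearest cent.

$0.30

Risk-neutral probability p = (1 + 0.05 − 0.9)/(1.3 − 0.9) = 0.1500/0.4000 = 0.3750
Terminal stock prices: S_u = 71.5, S_d = 49.5
Terminal payoffs (K − S): max(-21.5, 0) = 0, max(0.5, 0) = 0.5
Node 0 (S = 55): V_0 = 1/1.05·[0.3750·0.0000 + 0.6250·0.5000] = 0.2976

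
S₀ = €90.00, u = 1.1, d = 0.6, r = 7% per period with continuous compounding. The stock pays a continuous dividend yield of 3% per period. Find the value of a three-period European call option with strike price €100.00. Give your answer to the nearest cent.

Per-period risk-free factor R = e^0.07 = 1.0725; dividend-adjusted growth = e^(0.07−0.03) = 1.0408.
Risk-neutral probability p = (1.0408 − 0.6)/(1.1 − 0.6) = 0.4408/0.5000 = 0.8816
Terminal stock prices: S_uuu = 119.8, S_uud = 65.34, S_udd = 35.64, S_ddd = 19.44
Terminal payoffs (S − K): max(19.79, 0) = 19.79, max(-34.66, 0) = 0, max(-64.36, 0) = 0, max(-80.56, 0) = 0
Node uu (S = 108.9): V_uu = e^(−0.07)·[0.8816·19.7900 + 0.1184·0.0000] = 16.2677
Node ud (S = 59.4): V_ud = e^(−0.07)·[0.8816·0.0000 + 0.1184·0.0000] = 0.0000
Node dd (S = 32.4): V_dd = e^(−0.07)·[0.8816·0.0000 + 0.1184·0.0000] = 0.0000
Node u (S = 99): V_u = e^(−0.07)·[0.8816·16.2677 + 0.1184·0.0000] = 13.3724
Node d (S = 54): V_d = e^(−0.07)·[0.8816·0.0000 + 0.1184·0.0000] = 0.0000
Node 0 (S = 90): V_0 = e^(−0.07)·[0.8816·13.3724 + 0.1184·0.0000] = 10.9923

€10.99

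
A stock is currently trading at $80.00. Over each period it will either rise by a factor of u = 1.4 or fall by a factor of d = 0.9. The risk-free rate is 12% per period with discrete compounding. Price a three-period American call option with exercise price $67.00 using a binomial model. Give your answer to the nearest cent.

Risk-neutral probability p = (1 + 0.12 − 0.9)/(1.4 − 0.9) = 0.2200/0.5000 = 0.4400
Terminal stock prices: S_uuu = 219.5, S_uud = 141.1, S_udd = 90.72, S_ddd = 58.32
Terminal payoffs (S − K): max(152.5, 0) = 152.5, max(74.12, 0) = 74.12, max(23.72, 0) = 23.72, max(-8.68, 0) = 0
Node uu (S = 156.8): continuation = 1/1.12·[0.4400·152.5200 + 0.5600·74.1200] = 96.9786; exercise value = 89.8000 ≤ continuation, so V_uu = 96.9786
Node ud (S = 100.8): continuation = 1/1.12·[0.4400·74.1200 + 0.5600·23.7200] = 40.9786; exercise value = 33.8000 ≤ continuation, so V_ud = 40.9786
Node dd (S = 64.8): continuation = 1/1.12·[0.4400·23.7200 + 0.5600·0.0000] = 9.3186; exercise value = 0.0000 ≤ continuation, so V_dd = 9.3186
Node u (S = 112): continuation = 1/1.12·[0.4400·96.9786 + 0.5600·40.9786] = 58.5880; exercise value = 45.0000 ≤ continuation, so V_u = 58.5880
Node d (S = 72): continuation = 1/1.12·[0.4400·40.9786 + 0.5600·9.3186] = 20.7580; exercise value = 5.0000 ≤ continuation, so V_d = 20.7580
Node 0 (S = 80): continuation = 1/1.12·[0.4400·58.5880 + 0.5600·20.7580] = 33.3957; exercise value = 13.0000 ≤ continuation, so V_0 = 33.3957

$33.40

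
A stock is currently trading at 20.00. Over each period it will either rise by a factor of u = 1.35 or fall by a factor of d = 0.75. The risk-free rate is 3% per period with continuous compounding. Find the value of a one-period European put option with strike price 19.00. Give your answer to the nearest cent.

Risk-neutral probability p = (e^0.03 − 0.75)/(1.35 − 0.75) = 0.2805/0.6000 = 0.4674
Terminal stock prices: S_u = 27, S_d = 15
Terminal payoffs (K − S): max(-8, 0) = 0, max(4, 0) = 4
Node 0 (S = 20): V_0 = e^(−0.03)·[0.4674·0.0000 + 0.5326·4.0000] = 2.0673

2.07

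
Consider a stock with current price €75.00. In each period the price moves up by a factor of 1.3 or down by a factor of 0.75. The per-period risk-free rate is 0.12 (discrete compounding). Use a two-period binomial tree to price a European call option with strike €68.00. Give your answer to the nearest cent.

€22.99

Risk-neutral probability p = (1 + 0.12 − 0.75)/(1.3 − 0.75) = 0.3700/0.5500 = 0.6727
Terminal stock prices: S_uu = 126.8, S_ud = 73.12, S_dd = 42.19
Terminal payoffs (S − K): max(58.75, 0) = 58.75, max(5.125, 0) = 5.125, max(-25.81, 0) = 0
Node u (S = 97.5): V_u = 1/1.12·[0.6727·58.7500 + 0.3273·5.1250] = 36.7857
Node d (S = 56.25): V_d = 1/1.12·[0.6727·5.1250 + 0.3273·0.0000] = 3.0783
Node 0 (S = 75): V_0 = 1/1.12·[0.6727·36.7857 + 0.3273·3.0783] = 22.9948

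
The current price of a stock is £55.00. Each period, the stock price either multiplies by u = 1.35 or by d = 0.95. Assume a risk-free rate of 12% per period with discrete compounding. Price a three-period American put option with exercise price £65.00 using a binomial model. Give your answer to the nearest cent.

£10.00

Risk-neutral probability p = (1 + 0.12 − 0.95)/(1.35 − 0.95) = 0.1700/0.4000 = 0.4250
Terminal stock prices: S_uuu = 135.3, S_uud = 95.23, S_udd = 67.01, S_ddd = 47.16
Terminal payoffs (K − S): max(-70.32, 0) = 0, max(-30.23, 0) = 0, max(-2.011, 0) = 0, max(17.84, 0) = 17.84
Node uu (S = 100.2): continuation = 1/1.12·[0.4250·0.0000 + 0.5750·0.0000] = 0.0000; exercise value = 0.0000 ≤ continuation, so V_uu = 0.0000
Node ud (S = 70.54): continuation = 1/1.12·[0.4250·0.0000 + 0.5750·0.0000] = 0.0000; exercise value = 0.0000 ≤ continuation, so V_ud = 0.0000
Node dd (S = 49.64): continuation = 1/1.12·[0.4250·0.0000 + 0.5750·17.8444] = 9.1612; exercise value = 15.3625 > continuation, so V_dd = 15.3625 (exercise)
Node u (S = 74.25): continuation = 1/1.12·[0.4250·0.0000 + 0.5750·0.0000] = 0.0000; exercise value = 0.0000 ≤ continuation, so V_u = 0.0000
Node d (S = 52.25): continuation = 1/1.12·[0.4250·0.0000 + 0.5750·15.3625] = 7.8870; exercise value = 12.7500 > continuation, so V_d = 12.7500 (exercise)
Node 0 (S = 55): continuation = 1/1.12·[0.4250·0.0000 + 0.5750·12.7500] = 6.5458; exercise value = 10.0000 > continuation, so V_0 = 10.0000 (exercise)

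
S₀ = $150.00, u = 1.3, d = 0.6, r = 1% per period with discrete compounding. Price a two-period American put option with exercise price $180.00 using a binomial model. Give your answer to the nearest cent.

$51.90

Risk-neutral probability p = (1 + 0.01 − 0.6)/(1.3 − 0.6) = 0.4100/0.7000 = 0.5857
Terminal stock prices: S_uu = 253.5, S_ud = 117, S_dd = 54
Terminal payoffs (K − S): max(-73.5, 0) = 0, max(63, 0) = 63, max(126, 0) = 126
Node u (S = 195): continuation = 1/1.01·[0.5857·0.0000 + 0.4143·63.0000] = 25.8416; exercise value = 0.0000 ≤ continuation, so V_u = 25.8416
Node d (S = 90): continuation = 1/1.01·[0.5857·63.0000 + 0.4143·126.0000] = 88.2178; exercise value = 90.0000 > continuation, so V_d = 90.0000 (exercise)
Node 0 (S = 150): continuation = 1/1.01·[0.5857·25.8416 + 0.4143·90.0000] = 51.9025; exercise value = 30.0000 ≤ continuation, so V_0 = 51.9025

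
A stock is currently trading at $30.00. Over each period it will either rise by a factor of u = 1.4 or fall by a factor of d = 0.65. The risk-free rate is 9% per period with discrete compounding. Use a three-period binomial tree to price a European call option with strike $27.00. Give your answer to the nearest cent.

$12.32

Risk-neutral probability p = (1 + 0.09 − 0.65)/(1.4 − 0.65) = 0.4400/0.7500 = 0.5867
Terminal stock prices: S_uuu = 82.32, S_uud = 38.22, S_udd = 17.75, S_ddd = 8.239
Terminal payoffs (S − K): max(55.32, 0) = 55.32, max(11.22, 0) = 11.22, max(-9.255, 0) = 0, max(-18.76, 0) = 0
Node uu (S = 58.8): V_uu = 1/1.09·[0.5867·55.3200 + 0.4133·11.2200] = 34.0294
Node ud (S = 27.3): V_ud = 1/1.09·[0.5867·11.2200 + 0.4133·0.0000] = 6.0389
Node dd (S = 12.68): V_dd = 1/1.09·[0.5867·0.0000 + 0.4133·0.0000] = 0.0000
Node u (S = 42): V_u = 1/1.09·[0.5867·34.0294 + 0.4133·6.0389] = 20.6055
Node d (S = 19.5): V_d = 1/1.09·[0.5867·6.0389 + 0.4133·0.0000] = 3.2503
Node 0 (S = 30): V_0 = 1/1.09·[0.5867·20.6055 + 0.4133·3.2503] = 12.3229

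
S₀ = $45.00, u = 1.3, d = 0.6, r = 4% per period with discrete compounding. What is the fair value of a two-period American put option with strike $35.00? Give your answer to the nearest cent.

$2.86

Risk-neutral probability p = (1 + 0.04 − 0.6)/(1.3 − 0.6) = 0.4400/0.7000 = 0.6286
Terminal stock prices: S_uu = 76.05, S_ud = 35.1, S_dd = 16.2
Terminal payoffs (K − S): max(-41.05, 0) = 0, max(-0.1, 0) = 0, max(18.8, 0) = 18.8
Node u (S = 58.5): continuation = 1/1.04·[0.6286·0.0000 + 0.3714·0.0000] = 0.0000; exercise value = 0.0000 ≤ continuation, so V_u = 0.0000
Node d (S = 27): continuation = 1/1.04·[0.6286·0.0000 + 0.3714·18.8000] = 6.7143; exercise value = 8.0000 > continuation, so V_d = 8.0000 (exercise)
Node 0 (S = 45): continuation = 1/1.04·[0.6286·0.0000 + 0.3714·8.0000] = 2.8571; exercise value = 0.0000 ≤ continuation, so V_0 = 2.8571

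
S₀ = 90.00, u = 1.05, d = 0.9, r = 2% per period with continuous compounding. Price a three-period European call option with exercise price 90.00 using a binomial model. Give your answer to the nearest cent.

Risk-neutral probability p = (e^0.02 − 0.9)/(1.05 − 0.9) = 0.1202/0.1500 = 0.8013
Terminal stock prices: S_uuu = 104.2, S_uud = 89.3, S_udd = 76.55, S_ddd = 65.61
Terminal payoffs (S − K): max(14.19, 0) = 14.19, max(-0.6975, 0) = 0, max(-13.45, 0) = 0, max(-24.39, 0) = 0
Node uu (S = 99.23): V_uu = e^(−0.02)·[0.8013·14.1863 + 0.1987·0.0000] = 11.1429
Node ud (S = 85.05): V_ud = e^(−0.02)·[0.8013·0.0000 + 0.1987·0.0000] = 0.0000
Node dd (S = 72.9): V_dd = e^(−0.02)·[0.8013·0.0000 + 0.1987·0.0000] = 0.0000
Node u (S = 94.5): V_u = e^(−0.02)·[0.8013·11.1429 + 0.1987·0.0000] = 8.7525
Node d (S = 81): V_d = e^(−0.02)·[0.8013·0.0000 + 0.1987·0.0000] = 0.0000
Node 0 (S = 90): V_0 = e^(−0.02)·[0.8013·8.7525 + 0.1987·0.0000] = 6.8749

6.87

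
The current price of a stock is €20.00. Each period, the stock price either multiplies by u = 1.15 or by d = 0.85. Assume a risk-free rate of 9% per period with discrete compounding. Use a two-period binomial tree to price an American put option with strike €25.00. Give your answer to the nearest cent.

€5.00

Risk-neutral probability p = (1 + 0.09 − 0.85)/(1.15 − 0.85) = 0.2400/0.3000 = 0.8000
Terminal stock prices: S_uu = 26.45, S_ud = 19.55, S_dd = 14.45
Terminal payoffs (K − S): max(-1.45, 0) = 0, max(5.45, 0) = 5.45, max(10.55, 0) = 10.55
Node u (S = 23): continuation = 1/1.09·[0.8000·0.0000 + 0.2000·5.4500] = 1.0000; exercise value = 2.0000 > continuation, so V_u = 2.0000 (exercise)
Node d (S = 17): continuation = 1/1.09·[0.8000·5.4500 + 0.2000·10.5500] = 5.9358; exercise value = 8.0000 > continuation, so V_d = 8.0000 (exercise)
Node 0 (S = 20): continuation = 1/1.09·[0.8000·2.0000 + 0.2000·8.0000] = 2.9358; exercise value = 5.0000 > continuation, so V_0 = 5.0000 (exercise)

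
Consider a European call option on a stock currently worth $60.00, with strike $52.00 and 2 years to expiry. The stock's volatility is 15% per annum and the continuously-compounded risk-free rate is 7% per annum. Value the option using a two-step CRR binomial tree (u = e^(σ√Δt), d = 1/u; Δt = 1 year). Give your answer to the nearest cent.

$15.37

CRR parameters: u = e^(σ√Δt) = e^(0.15·√1) = 1.1618, d = 1/u = 0.8607
Per-period rate: rΔt = 0.07·1 = 0.07, so R = e^0.07 = 1.0725
Risk-neutral probability p = (e^0.07 − 0.8607)/(1.1618 − 0.8607) = 0.2118/0.3011 = 0.7034
Terminal stock prices: S_uu = 80.99, S_ud = 60, S_dd = 44.45
Terminal payoffs (S − K): max(28.99, 0) = 28.99, max(8, 0) = 8, max(-7.551, 0) = 0
Node u (S = 69.71): V_u = e^(−0.07)·[0.7034·28.9915 + 0.2966·8.0000] = 21.2256
Node d (S = 51.64): V_d = e^(−0.07)·[0.7034·8.0000 + 0.2966·0.0000] = 5.2465
Node 0 (S = 60): V_0 = e^(−0.07)·[0.7034·21.2256 + 0.2966·5.2465] = 15.3710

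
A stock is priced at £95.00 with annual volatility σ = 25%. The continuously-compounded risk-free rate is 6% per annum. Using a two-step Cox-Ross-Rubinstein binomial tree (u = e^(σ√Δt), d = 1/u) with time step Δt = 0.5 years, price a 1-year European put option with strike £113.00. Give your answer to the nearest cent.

£17.58

CRR parameters: u = e^(σ√Δt) = e^(0.25·√0.5) = 1.1934, d = 1/u = 0.8380
Per-period rate: rΔt = 0.06·0.5 = 0.03, so R = e^0.03 = 1.0305
Risk-neutral probability p = (e^0.03 − 0.8380)/(1.1934 − 0.8380) = 0.1925/0.3554 = 0.5416
Terminal stock prices: S_uu = 135.3, S_ud = 95, S_dd = 66.71
Terminal payoffs (K − S): max(-22.29, 0) = 0, max(18, 0) = 18, max(46.29, 0) = 46.29
Node u (S = 113.4): V_u = e^(−0.03)·[0.5416·0.0000 + 0.4584·18.0000] = 8.0071
Node d (S = 79.61): V_d = e^(−0.03)·[0.5416·18.0000 + 0.4584·46.2921] = 30.0535
Node 0 (S = 95): V_0 = e^(−0.03)·[0.5416·8.0071 + 0.4584·30.0535] = 17.5776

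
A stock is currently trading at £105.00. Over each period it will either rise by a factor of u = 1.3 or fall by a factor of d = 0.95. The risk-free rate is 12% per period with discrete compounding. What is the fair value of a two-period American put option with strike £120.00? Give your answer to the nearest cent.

Risk-neutral probability p = (1 + 0.12 − 0.95)/(1.3 − 0.95) = 0.1700/0.3500 = 0.4857
Terminal stock prices: S_uu = 177.5, S_ud = 129.7, S_dd = 94.76
Terminal payoffs (K − S): max(-57.45, 0) = 0, max(-9.675, 0) = 0, max(25.24, 0) = 25.24
Node u (S = 136.5): continuation = 1/1.12·[0.4857·0.0000 + 0.5143·0.0000] = 0.0000; exercise value = 0.0000 ≤ continuation, so V_u = 0.0000
Node d (S = 99.75): continuation = 1/1.12·[0.4857·0.0000 + 0.5143·25.2375] = 11.5886; exercise value = 20.2500 > continuation, so V_d = 20.2500 (exercise)
Node 0 (S = 105): continuation = 1/1.12·[0.4857·0.0000 + 0.5143·20.2500] = 9.2985; exercise value = 15.0000 > continuation, so V_0 = 15.0000 (exercise)

£15.00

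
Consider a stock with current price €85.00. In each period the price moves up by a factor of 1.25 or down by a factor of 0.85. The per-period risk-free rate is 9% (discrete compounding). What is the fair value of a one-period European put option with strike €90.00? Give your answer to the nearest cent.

Risk-neutral probability p = (1 + 0.09 − 0.85)/(1.25 − 0.85) = 0.2400/0.4000 = 0.6000
Terminal stock prices: S_u = 106.2, S_d = 72.25
Terminal payoffs (K − S): max(-16.25, 0) = 0, max(17.75, 0) = 17.75
Node 0 (S = 85): V_0 = 1/1.09·[0.6000·0.0000 + 0.4000·17.7500] = 6.5138

€6.51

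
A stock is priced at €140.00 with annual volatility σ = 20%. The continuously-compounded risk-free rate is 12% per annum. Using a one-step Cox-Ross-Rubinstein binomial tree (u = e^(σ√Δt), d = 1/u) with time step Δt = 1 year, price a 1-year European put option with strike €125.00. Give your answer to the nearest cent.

CRR parameters: u = e^(σ√Δt) = e^(0.2·√1) = 1.2214, d = 1/u = 0.8187
Per-period rate: rΔt = 0.12·1 = 0.12, so R = e^0.12 = 1.1275
Risk-neutral probability p = (e^0.12 − 0.8187)/(1.2214 − 0.8187) = 0.3088/0.4027 = 0.7668
Terminal stock prices: S_u = 171, S_d = 114.6
Terminal payoffs (K − S): max(-46, 0) = 0, max(10.38, 0) = 10.38
Node 0 (S = 140): V_0 = e^(−0.12)·[0.7668·0.0000 + 0.2332·10.3777] = 2.1465

€2.15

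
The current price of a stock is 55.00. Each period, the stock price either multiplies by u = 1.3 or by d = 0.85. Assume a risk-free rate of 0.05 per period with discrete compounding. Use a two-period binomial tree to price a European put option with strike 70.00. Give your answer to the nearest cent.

12.60

Risk-neutral probability p = (1 + 0.05 − 0.85)/(1.3 − 0.85) = 0.2000/0.4500 = 0.4444
Terminal stock prices: S_uu = 92.95, S_ud = 60.77, S_dd = 39.74
Terminal payoffs (K − S): max(-22.95, 0) = 0, max(9.225, 0) = 9.225, max(30.26, 0) = 30.26
Node u (S = 71.5): V_u = 1/1.05·[0.4444·0.0000 + 0.5556·9.2250] = 4.8810
Node d (S = 46.75): V_d = 1/1.05·[0.4444·9.2250 + 0.5556·30.2625] = 19.9167
Node 0 (S = 55): V_0 = 1/1.05·[0.4444·4.8810 + 0.5556·19.9167] = 12.6039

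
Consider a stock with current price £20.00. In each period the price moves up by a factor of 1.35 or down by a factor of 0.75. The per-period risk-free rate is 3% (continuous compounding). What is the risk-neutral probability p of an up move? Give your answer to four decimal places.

Risk-neutral probability p = (e^0.03 − 0.75)/(1.35 − 0.75) = 0.2805/0.6000 = 0.4674

p = 0.4674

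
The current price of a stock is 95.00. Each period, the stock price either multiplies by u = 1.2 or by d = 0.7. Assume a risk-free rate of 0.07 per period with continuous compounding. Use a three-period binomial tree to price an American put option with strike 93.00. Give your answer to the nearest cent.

Risk-neutral probability p = (e^0.07 − 0.7)/(1.2 − 0.7) = 0.3725/0.5000 = 0.7450
Terminal stock prices: S_uuu = 164.2, S_uud = 95.76, S_udd = 55.86, S_ddd = 32.58
Terminal payoffs (K − S): max(-71.16, 0) = 0, max(-2.76, 0) = 0, max(37.14, 0) = 37.14, max(60.42, 0) = 60.42
Node uu (S = 136.8): continuation = e^(−0.07)·[0.7450·0.0000 + 0.2550·0.0000] = 0.0000; exercise value = 0.0000 ≤ continuation, so V_uu = 0.0000
Node ud (S = 79.8): continuation = e^(−0.07)·[0.7450·0.0000 + 0.2550·37.1400] = 8.8299; exercise value = 13.2000 > continuation, so V_ud = 13.2000 (exercise)
Node dd (S = 46.55): continuation = e^(−0.07)·[0.7450·37.1400 + 0.2550·60.4150] = 40.1626; exercise value = 46.4500 > continuation, so V_dd = 46.4500 (exercise)
Node u (S = 114): continuation = e^(−0.07)·[0.7450·0.0000 + 0.2550·13.2000] = 3.1382; exercise value = 0.0000 ≤ continuation, so V_u = 3.1382
Node d (S = 66.5): continuation = e^(−0.07)·[0.7450·13.2000 + 0.2550·46.4500] = 20.2126; exercise value = 26.5000 > continuation, so V_d = 26.5000 (exercise)
Node 0 (S = 95): continuation = e^(−0.07)·[0.7450·3.1382 + 0.2550·26.5000] = 8.4802; exercise value = 0.0000 ≤ continuation, so V_0 = 8.4802

8.48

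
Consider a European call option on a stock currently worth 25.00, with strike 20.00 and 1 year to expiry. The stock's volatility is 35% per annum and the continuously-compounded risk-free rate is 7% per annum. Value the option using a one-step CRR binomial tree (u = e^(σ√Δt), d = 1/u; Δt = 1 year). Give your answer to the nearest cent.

7.43

CRR parameters: u = e^(σ√Δt) = e^(0.35·√1) = 1.4191, d = 1/u = 0.7047
Per-period rate: rΔt = 0.07·1 = 0.07, so R = e^0.07 = 1.0725
Risk-neutral probability p = (e^0.07 − 0.7047)/(1.4191 − 0.7047) = 0.3678/0.7144 = 0.5149
Terminal stock prices: S_u = 35.48, S_d = 17.62
Terminal payoffs (S − K): max(15.48, 0) = 15.48, max(-2.383, 0) = 0
Node 0 (S = 25): V_0 = e^(−0.07)·[0.5149·15.4767 + 0.4851·0.0000] = 7.4299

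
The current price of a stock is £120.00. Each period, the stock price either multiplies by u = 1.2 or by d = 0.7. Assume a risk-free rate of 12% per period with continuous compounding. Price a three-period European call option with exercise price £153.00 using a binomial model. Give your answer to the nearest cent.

Risk-neutral probability p = (e^0.12 − 0.7)/(1.2 − 0.7) = 0.4275/0.5000 = 0.8550
Terminal stock prices: S_uuu = 207.4, S_uud = 121, S_udd = 70.56, S_ddd = 41.16
Terminal payoffs (S − K): max(54.36, 0) = 54.36, max(-32.04, 0) = 0, max(-82.44, 0) = 0, max(-111.8, 0) = 0
Node uu (S = 172.8): V_uu = e^(−0.12)·[0.8550·54.3600 + 0.1450·0.0000] = 41.2218
Node ud (S = 100.8): V_ud = e^(−0.12)·[0.8550·0.0000 + 0.1450·0.0000] = 0.0000
Node dd (S = 58.8): V_dd = e^(−0.12)·[0.8550·0.0000 + 0.1450·0.0000] = 0.0000
Node u (S = 144): V_u = e^(−0.12)·[0.8550·41.2218 + 0.1450·0.0000] = 31.2590
Node d (S = 84): V_d = e^(−0.12)·[0.8550·0.0000 + 0.1450·0.0000] = 0.0000
Node 0 (S = 120): V_0 = e^(−0.12)·[0.8550·31.2590 + 0.1450·0.0000] = 23.7040

£23.70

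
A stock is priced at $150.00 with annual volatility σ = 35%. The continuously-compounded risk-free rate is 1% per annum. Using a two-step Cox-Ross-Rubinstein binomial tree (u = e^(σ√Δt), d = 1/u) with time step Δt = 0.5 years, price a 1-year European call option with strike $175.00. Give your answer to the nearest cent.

CRR parameters: u = e^(σ√Δt) = e^(0.35·√0.5) = 1.2808, d = 1/u = 0.7808
Per-period rate: rΔt = 0.01·0.5 = 0.005, so R = e^0.005 = 1.0050
Risk-neutral probability p = (e^0.005 − 0.7808)/(1.2808 − 0.7808) = 0.2243/0.5000 = 0.4485
Terminal stock prices: S_uu = 246.1, S_ud = 150, S_dd = 91.44
Terminal payoffs (S − K): max(71.07, 0) = 71.07, max(-25, 0) = 0, max(-83.56, 0) = 0
Node u (S = 192.1): V_u = e^(−0.005)·[0.4485·71.0685 + 0.5515·0.0000] = 31.7129
Node d (S = 117.1): V_d = e^(−0.005)·[0.4485·0.0000 + 0.5515·0.0000] = 0.0000
Node 0 (S = 150): V_0 = e^(−0.005)·[0.4485·31.7129 + 0.5515·0.0000] = 14.1512

$14.15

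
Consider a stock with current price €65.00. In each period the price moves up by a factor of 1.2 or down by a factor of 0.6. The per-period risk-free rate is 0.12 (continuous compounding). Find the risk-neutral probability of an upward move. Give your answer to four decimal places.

p = 0.8792

Risk-neutral probability p = (e^0.12 − 0.6)/(1.2 − 0.6) = 0.5275/0.6000 = 0.8792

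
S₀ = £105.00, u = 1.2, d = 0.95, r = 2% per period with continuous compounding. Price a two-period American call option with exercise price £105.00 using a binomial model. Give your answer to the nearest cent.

Risk-neutral probability p = (e^0.02 − 0.95)/(1.2 − 0.95) = 0.0702/0.2500 = 0.2808
Terminal stock prices: S_uu = 151.2, S_ud = 119.7, S_dd = 94.76
Terminal payoffs (S − K): max(46.2, 0) = 46.2, max(14.7, 0) = 14.7, max(-10.24, 0) = 0
Node u (S = 126): continuation = e^(−0.02)·[0.2808·46.2000 + 0.7192·14.7000] = 23.0791; exercise value = 21.0000 ≤ continuation, so V_u = 23.0791
Node d (S = 99.75): continuation = e^(−0.02)·[0.2808·14.7000 + 0.7192·0.0000] = 4.0461; exercise value = 0.0000 ≤ continuation, so V_d = 4.0461
Node 0 (S = 105): continuation = e^(−0.02)·[0.2808·23.0791 + 0.7192·4.0461] = 9.2047; exercise value = 0.0000 ≤ continuation, so V_0 = 9.2047

£9.20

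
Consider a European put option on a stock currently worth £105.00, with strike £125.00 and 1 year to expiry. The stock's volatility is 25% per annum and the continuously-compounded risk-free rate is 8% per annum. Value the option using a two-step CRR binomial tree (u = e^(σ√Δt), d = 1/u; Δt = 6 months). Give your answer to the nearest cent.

£17.77

CRR parameters: u = e^(σ√Δt) = e^(0.25·√0.5) = 1.1934, d = 1/u = 0.8380
Per-period rate: rΔt = 0.08·0.5 = 0.04, so R = e^0.04 = 1.0408
Risk-neutral probability p = (e^0.04 − 0.8380)/(1.1934 − 0.8380) = 0.2028/0.3554 = 0.5708
Terminal stock prices: S_uu = 149.5, S_ud = 105, S_dd = 73.73
Terminal payoffs (K − S): max(-24.53, 0) = 0, max(20, 0) = 20, max(51.27, 0) = 51.27
Node u (S = 125.3): V_u = e^(−0.04)·[0.5708·0.0000 + 0.4292·20.0000] = 8.2483
Node d (S = 87.99): V_d = e^(−0.04)·[0.5708·20.0000 + 0.4292·51.2702] = 32.1122
Node 0 (S = 105): V_0 = e^(−0.04)·[0.5708·8.2483 + 0.4292·32.1122] = 17.7668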